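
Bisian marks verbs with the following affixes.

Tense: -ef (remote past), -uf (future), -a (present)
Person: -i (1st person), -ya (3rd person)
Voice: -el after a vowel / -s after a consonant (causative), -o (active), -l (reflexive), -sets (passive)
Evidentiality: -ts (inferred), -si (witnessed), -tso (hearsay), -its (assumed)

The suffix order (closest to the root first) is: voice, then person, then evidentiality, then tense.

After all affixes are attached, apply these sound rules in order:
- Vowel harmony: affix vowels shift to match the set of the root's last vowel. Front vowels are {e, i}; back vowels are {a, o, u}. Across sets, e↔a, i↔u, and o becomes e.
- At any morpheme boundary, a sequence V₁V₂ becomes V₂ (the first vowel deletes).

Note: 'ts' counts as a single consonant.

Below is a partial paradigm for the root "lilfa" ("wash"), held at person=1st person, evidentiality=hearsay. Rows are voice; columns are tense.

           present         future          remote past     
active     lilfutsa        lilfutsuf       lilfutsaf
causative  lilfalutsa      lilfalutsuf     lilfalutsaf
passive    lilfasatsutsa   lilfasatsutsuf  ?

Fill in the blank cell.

Attach voice passive -sets → lilfasets.
Attach person 1st person -i → lilfasetsi.
Attach evidentiality hearsay -tso → lilfasetsitso.
Attach tense remote past -ef → lilfasetsitsoef.
Apply vowel harmony: lilfasetsitsoef → lilfasatsutsoaf.
Apply vowel deletion: lilfasatsutsoaf → lilfasatsutsaf.

lilfasatsutsaf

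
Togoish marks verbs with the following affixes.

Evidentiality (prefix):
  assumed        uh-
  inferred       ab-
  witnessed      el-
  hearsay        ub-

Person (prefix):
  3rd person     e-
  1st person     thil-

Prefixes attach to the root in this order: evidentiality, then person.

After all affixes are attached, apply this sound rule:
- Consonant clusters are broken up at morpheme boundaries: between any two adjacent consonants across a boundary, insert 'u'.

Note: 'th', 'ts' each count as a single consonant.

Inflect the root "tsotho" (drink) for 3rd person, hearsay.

eubutsotho

Attach evidentiality hearsay ub- → ubtsotho.
Attach person 3rd person e- → eubtsotho.
Apply epenthesis: eubtsotho → eubutsotho.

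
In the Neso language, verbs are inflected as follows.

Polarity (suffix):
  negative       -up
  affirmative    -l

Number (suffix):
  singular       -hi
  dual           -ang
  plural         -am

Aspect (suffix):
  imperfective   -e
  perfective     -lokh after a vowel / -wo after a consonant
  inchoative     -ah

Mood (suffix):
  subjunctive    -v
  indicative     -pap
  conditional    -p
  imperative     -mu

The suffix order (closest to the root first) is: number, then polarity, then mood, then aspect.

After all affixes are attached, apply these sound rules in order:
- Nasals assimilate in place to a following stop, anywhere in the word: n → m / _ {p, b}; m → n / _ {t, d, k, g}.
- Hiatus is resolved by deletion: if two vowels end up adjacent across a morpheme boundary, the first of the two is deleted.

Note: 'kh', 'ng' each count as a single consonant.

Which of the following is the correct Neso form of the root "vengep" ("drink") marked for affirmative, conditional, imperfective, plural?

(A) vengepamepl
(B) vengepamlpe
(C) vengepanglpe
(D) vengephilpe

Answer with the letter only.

Attach number plural -am → vengepam.
Attach polarity affirmative -l → vengepaml.
Attach mood conditional -p → vengepamlp.
Attach aspect imperfective -e → vengepamlpe.
Nasal assimilation: no change.
Vowel deletion: no change.
So the correct form is vengepamlpe, option (B).
(A) vengepamepl is wrong: it has the affixes in the wrong order.
(C) vengepanglpe is wrong: it uses dual instead of plural for number.
(D) vengephilpe is wrong: it uses singular instead of plural for number.

B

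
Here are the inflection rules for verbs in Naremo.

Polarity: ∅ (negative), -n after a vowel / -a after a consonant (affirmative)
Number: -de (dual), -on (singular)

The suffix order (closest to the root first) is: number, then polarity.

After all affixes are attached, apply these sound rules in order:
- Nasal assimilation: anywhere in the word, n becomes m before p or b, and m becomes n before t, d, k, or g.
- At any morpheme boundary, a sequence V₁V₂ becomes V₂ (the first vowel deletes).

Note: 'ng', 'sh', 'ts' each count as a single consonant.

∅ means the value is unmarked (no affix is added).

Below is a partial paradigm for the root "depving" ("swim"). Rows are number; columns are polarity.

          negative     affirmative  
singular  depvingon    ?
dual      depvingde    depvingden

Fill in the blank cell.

depvingona

Attach number singular -on → depvingon.
Attach polarity affirmative -a (after consonant 'n') → depvingona.
Nasal assimilation: no change.
Vowel deletion: no change.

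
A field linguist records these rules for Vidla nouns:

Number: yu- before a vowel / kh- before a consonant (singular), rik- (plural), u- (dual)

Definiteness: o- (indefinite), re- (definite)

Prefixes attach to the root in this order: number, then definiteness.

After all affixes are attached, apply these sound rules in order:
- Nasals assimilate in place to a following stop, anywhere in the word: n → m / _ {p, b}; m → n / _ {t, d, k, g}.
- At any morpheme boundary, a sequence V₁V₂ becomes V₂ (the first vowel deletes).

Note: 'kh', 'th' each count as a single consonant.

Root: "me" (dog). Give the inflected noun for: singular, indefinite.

Attach number singular kh- (before consonant 'm') → khme.
Attach definiteness indefinite o- → okhme.
Nasal assimilation: no change.
Vowel deletion: no change.

okhme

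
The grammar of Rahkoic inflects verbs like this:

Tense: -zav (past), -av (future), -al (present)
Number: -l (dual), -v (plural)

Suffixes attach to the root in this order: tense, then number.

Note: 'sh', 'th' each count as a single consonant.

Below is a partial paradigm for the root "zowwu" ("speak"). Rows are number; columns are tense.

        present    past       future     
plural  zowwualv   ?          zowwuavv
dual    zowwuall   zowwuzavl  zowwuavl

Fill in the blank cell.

zowwuzavv

Attach tense past -zav → zowwuzav.
Attach number plural -v → zowwuzavv.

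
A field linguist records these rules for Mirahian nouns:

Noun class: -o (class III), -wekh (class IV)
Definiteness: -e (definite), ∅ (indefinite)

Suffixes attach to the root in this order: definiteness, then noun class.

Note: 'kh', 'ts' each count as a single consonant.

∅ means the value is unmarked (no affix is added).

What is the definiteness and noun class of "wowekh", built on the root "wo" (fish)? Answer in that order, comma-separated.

indefinite, class IV

Segment: wo-wekh.
definiteness: ∅ → indefinite.
noun class: -wekh → class IV.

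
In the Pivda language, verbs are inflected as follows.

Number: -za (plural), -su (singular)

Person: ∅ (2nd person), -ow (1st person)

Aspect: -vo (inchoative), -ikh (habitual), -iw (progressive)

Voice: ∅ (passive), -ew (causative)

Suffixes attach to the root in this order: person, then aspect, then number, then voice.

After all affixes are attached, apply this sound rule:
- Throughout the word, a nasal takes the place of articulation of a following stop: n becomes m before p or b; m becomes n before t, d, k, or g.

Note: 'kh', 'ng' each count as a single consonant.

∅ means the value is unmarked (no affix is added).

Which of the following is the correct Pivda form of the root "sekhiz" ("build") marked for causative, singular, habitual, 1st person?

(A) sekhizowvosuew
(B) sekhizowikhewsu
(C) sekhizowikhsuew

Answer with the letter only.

Attach person 1st person -ow → sekhizow.
Attach aspect habitual -ikh → sekhizowikh.
Attach number singular -su → sekhizowikhsu.
Attach voice causative -ew → sekhizowikhsuew.
Nasal assimilation: no change.
So the correct form is sekhizowikhsuew, option (C).
(B) sekhizowikhewsu is wrong: it has the affixes in the wrong order.
(A) sekhizowvosuew is wrong: it uses inchoative instead of habitual for aspect.

C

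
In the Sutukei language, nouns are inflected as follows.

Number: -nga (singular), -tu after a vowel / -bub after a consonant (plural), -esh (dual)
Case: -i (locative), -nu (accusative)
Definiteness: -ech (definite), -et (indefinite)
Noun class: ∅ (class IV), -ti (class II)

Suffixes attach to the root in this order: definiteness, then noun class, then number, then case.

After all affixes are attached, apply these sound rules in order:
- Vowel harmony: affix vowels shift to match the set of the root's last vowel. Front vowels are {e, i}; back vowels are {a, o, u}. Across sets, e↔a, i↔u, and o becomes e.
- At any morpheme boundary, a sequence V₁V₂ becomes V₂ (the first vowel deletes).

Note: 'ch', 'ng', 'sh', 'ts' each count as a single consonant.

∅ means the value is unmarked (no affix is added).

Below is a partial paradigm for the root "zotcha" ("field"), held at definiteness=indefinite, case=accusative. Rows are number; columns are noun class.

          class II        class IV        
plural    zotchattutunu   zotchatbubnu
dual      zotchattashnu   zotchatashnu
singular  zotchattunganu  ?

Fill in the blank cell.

Attach definiteness indefinite -et → zotchaet.
noun class = class IV: zero marking, form stays zotchaet.
Attach number singular -nga → zotchaetnga.
Attach case accusative -nu → zotchaetnganu.
Apply vowel harmony: zotchaetnganu → zotchaatnganu.
Apply vowel deletion: zotchaatnganu → zotchatnganu.

zotchatnganu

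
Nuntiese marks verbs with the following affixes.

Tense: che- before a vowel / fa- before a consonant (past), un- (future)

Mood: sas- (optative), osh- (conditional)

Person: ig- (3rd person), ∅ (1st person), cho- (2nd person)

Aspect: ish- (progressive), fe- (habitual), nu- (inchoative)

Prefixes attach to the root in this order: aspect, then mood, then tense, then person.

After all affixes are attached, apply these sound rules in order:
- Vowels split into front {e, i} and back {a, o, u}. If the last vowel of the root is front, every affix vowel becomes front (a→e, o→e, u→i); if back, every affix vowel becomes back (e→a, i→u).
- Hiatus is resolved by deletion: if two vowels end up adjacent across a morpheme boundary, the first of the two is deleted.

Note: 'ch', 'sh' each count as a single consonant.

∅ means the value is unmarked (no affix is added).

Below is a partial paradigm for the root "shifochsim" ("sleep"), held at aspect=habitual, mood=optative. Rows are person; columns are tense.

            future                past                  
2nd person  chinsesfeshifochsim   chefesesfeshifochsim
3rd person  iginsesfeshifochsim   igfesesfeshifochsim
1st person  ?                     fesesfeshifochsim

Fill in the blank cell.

insesfeshifochsim

Attach aspect habitual fe- → feshifochsim.
Attach mood optative sas- → sasfeshifochsim.
Attach tense future un- → unsasfeshifochsim.
person = 1st person: zero marking, form stays unsasfeshifochsim.
Apply vowel harmony: unsasfeshifochsim → insesfeshifochsim.
Vowel deletion: no change.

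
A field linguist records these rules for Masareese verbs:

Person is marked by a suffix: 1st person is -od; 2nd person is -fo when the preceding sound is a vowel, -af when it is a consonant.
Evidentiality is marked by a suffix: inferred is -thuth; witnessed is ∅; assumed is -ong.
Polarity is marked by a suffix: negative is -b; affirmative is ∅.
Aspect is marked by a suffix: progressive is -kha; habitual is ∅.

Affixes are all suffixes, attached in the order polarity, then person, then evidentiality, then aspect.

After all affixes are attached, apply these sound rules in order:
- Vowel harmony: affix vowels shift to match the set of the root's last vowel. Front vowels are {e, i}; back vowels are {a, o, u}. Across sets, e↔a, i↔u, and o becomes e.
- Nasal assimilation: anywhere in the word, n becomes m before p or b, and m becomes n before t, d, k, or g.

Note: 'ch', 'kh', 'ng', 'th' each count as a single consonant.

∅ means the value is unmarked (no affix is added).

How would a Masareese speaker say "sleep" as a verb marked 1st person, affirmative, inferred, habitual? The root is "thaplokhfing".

thaplokhfingedthith

polarity = affirmative: zero marking, form stays thaplokhfing.
Attach person 1st person -od → thaplokhfingod.
Attach evidentiality inferred -thuth → thaplokhfingodthuth.
aspect = habitual: zero marking, form stays thaplokhfingodthuth.
Apply vowel harmony: thaplokhfingodthuth → thaplokhfingedthith.
Nasal assimilation: no change.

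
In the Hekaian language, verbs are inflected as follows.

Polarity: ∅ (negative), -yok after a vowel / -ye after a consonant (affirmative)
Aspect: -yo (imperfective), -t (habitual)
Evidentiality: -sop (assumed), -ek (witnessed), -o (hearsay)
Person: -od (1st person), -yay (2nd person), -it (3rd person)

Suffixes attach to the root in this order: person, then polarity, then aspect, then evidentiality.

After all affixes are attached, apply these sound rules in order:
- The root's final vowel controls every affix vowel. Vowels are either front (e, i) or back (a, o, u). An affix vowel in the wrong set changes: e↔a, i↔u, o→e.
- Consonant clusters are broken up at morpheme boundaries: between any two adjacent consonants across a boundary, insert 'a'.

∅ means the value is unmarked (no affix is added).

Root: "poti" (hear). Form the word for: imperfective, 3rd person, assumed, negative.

Attach person 3rd person -it → potiit.
polarity = negative: zero marking, form stays potiit.
Attach aspect imperfective -yo → potiityo.
Attach evidentiality assumed -sop → potiityosop.
Apply vowel harmony: potiityosop → potiityesep.
Apply epenthesis: potiityesep → potiitayesep.

potiitayesep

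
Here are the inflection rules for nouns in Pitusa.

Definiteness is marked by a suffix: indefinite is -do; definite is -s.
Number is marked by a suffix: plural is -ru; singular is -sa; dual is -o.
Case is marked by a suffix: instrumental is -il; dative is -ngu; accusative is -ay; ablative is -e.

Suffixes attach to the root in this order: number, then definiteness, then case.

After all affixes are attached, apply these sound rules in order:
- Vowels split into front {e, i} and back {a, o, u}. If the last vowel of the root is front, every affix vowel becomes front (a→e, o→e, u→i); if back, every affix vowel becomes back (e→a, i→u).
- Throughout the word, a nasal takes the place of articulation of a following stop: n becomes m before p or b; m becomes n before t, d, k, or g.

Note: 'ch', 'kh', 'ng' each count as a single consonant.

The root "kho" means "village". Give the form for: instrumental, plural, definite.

khorusul

Attach number plural -ru → khoru.
Attach definiteness definite -s → khorus.
Attach case instrumental -il → khorusil.
Apply vowel harmony: khorusil → khorusul.
Nasal assimilation: no change.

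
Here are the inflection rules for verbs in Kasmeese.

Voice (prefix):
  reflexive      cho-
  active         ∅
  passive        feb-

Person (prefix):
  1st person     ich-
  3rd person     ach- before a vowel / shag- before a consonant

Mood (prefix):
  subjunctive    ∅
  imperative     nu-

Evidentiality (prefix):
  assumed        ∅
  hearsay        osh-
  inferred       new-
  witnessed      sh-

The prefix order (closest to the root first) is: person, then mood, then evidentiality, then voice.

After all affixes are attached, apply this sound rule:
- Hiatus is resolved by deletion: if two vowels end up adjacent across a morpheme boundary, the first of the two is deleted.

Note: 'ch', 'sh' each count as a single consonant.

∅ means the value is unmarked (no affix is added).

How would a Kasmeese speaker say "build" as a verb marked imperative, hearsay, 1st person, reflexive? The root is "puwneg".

Attach person 1st person ich- → ichpuwneg.
Attach mood imperative nu- → nuichpuwneg.
Attach evidentiality hearsay osh- → oshnuichpuwneg.
Attach voice reflexive cho- → chooshnuichpuwneg.
Apply vowel deletion: chooshnuichpuwneg → choshnichpuwneg.

choshnichpuwneg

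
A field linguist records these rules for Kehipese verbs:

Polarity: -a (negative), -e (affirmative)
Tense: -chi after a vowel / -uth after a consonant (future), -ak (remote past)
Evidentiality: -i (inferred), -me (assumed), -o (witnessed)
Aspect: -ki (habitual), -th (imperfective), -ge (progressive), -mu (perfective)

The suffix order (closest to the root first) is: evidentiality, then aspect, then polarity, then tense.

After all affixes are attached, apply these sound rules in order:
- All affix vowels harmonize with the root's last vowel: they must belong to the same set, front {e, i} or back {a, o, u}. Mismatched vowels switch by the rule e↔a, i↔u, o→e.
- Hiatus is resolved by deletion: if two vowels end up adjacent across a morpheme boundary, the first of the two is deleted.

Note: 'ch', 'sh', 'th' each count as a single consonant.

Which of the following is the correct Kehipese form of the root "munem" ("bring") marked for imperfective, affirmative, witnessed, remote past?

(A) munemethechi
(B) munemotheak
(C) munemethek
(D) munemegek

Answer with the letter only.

C

Attach evidentiality witnessed -o → munemo.
Attach aspect imperfective -th → munemoth.
Attach polarity affirmative -e → munemothe.
Attach tense remote past -ak → munemotheak.
Apply vowel harmony: munemotheak → munemetheek.
Apply vowel deletion: munemetheek → munemethek.
So the correct form is munemethek, option (C).
(B) munemotheak is wrong: it fails to apply the sound rule(s).
(A) munemethechi is wrong: it uses future instead of remote past for tense.
(D) munemegek is wrong: it uses progressive instead of imperfective for aspect.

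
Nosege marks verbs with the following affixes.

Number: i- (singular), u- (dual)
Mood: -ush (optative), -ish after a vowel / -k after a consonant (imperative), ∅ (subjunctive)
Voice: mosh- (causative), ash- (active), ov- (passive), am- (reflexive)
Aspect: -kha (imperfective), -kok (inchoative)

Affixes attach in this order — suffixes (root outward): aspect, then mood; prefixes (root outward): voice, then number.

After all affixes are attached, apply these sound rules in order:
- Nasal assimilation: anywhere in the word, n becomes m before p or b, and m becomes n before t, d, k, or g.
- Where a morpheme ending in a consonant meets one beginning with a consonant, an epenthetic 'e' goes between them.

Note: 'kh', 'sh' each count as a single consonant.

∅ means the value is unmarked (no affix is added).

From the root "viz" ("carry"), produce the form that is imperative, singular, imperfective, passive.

Attach voice passive ov- → ovviz.
Attach aspect imperfective -kha → ovvizkha.
Attach number singular i- → iovvizkha.
Attach mood imperative -ish (after vowel 'a') → iovvizkhaish.
Nasal assimilation: no change.
Apply epenthesis: iovvizkhaish → iovevizekhaish.

iovevizekhaish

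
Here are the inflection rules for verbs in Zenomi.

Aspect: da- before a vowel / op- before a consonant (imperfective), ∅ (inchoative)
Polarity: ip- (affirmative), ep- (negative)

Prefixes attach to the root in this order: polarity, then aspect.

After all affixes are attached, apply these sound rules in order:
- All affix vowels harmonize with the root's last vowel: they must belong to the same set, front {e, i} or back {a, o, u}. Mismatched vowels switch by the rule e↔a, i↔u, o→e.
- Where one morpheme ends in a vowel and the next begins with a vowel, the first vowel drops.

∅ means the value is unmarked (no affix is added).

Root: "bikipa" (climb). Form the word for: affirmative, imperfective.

Attach polarity affirmative ip- → ipbikipa.
Attach aspect imperfective da- (before vowel 'i') → daipbikipa.
Apply vowel harmony: daipbikipa → daupbikipa.
Apply vowel deletion: daupbikipa → dupbikipa.

dupbikipa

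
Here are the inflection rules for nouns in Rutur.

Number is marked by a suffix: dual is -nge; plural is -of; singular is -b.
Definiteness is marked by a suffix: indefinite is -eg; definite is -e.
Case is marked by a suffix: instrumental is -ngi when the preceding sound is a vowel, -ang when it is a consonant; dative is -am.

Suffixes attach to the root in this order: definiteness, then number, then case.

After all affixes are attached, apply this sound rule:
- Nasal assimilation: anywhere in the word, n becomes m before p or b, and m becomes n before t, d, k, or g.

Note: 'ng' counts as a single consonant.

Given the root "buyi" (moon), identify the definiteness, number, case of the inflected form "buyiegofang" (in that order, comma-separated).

indefinite, plural, instrumental

Segment: buyi-eg-of-ang.
definiteness: -eg → indefinite.
number: -of → plural.
case: -ngi/ang → instrumental.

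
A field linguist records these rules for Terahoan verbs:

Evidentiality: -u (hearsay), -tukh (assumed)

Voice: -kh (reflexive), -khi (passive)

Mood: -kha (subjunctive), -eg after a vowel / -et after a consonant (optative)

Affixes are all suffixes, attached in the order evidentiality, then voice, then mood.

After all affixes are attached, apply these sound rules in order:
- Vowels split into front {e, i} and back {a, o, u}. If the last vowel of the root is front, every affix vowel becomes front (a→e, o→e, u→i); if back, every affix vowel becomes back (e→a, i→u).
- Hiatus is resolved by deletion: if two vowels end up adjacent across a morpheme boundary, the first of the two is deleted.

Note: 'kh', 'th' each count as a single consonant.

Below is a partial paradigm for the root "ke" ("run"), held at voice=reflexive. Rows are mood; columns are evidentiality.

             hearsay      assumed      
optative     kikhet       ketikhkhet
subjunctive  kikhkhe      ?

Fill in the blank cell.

ketikhkhkhe

Attach evidentiality assumed -tukh → ketukh.
Attach voice reflexive -kh → ketukhkh.
Attach mood subjunctive -kha → ketukhkhkha.
Apply vowel harmony: ketukhkhkha → ketikhkhkhe.
Vowel deletion: no change.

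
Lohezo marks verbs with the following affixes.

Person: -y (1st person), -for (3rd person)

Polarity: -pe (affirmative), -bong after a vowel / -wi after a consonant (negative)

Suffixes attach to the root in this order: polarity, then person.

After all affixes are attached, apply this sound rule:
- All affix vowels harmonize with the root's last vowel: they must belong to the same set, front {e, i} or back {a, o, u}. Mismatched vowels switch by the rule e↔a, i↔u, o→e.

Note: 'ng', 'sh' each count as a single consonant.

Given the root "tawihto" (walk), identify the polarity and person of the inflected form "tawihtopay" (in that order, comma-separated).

affirmative, 1st person

Segment: tawihto-pe-y.
polarity: -pe → affirmative.
person: -y → 1st person.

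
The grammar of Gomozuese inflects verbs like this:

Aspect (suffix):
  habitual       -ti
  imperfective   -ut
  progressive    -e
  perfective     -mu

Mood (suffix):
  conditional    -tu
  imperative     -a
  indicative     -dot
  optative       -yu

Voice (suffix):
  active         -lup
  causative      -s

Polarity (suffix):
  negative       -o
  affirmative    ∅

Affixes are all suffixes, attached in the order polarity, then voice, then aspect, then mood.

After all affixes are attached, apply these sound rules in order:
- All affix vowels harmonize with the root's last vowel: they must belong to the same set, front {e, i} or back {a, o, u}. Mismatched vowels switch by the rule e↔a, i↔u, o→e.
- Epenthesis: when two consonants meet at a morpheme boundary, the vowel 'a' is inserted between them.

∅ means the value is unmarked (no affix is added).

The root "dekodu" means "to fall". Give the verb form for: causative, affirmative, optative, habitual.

polarity = affirmative: zero marking, form stays dekodu.
Attach voice causative -s → dekodus.
Attach aspect habitual -ti → dekodusti.
Attach mood optative -yu → dekodustiyu.
Apply vowel harmony: dekodustiyu → dekodustuyu.
Apply epenthesis: dekodustuyu → dekodusatuyu.

dekodusatuyu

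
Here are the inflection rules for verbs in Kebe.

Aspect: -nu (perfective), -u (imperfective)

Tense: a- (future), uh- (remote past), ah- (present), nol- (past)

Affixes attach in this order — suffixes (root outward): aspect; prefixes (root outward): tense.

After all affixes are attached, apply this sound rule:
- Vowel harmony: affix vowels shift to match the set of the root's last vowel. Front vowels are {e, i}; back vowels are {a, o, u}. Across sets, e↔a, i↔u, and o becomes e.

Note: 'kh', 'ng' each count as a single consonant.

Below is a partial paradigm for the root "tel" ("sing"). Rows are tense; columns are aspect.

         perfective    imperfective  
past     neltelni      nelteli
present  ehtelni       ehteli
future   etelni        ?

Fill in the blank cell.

eteli

Attach aspect imperfective -u → telu.
Attach tense future a- → atelu.
Apply vowel harmony: atelu → eteli.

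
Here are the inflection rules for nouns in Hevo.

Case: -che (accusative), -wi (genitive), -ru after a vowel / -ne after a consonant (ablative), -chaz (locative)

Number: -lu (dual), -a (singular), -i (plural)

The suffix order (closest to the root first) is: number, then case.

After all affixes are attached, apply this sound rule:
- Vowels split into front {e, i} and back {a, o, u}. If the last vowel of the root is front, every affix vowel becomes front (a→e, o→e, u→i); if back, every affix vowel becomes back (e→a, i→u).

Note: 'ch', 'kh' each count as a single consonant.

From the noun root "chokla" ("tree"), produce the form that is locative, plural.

choklauchaz

Attach number plural -i → choklai.
Attach case locative -chaz → choklaichaz.
Apply vowel harmony: choklaichaz → choklauchaz.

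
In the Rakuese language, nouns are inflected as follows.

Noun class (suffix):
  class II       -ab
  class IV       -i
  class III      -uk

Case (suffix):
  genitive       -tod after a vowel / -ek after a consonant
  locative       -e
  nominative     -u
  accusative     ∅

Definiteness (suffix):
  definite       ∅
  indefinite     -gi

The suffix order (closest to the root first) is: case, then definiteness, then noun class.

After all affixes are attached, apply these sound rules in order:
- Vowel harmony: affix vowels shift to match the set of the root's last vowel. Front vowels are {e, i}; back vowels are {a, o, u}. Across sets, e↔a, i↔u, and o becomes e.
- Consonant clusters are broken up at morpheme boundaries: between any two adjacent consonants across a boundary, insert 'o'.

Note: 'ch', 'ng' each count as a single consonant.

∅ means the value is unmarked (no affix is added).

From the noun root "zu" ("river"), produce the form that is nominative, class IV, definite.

zuuu

Attach case nominative -u → zuu.
definiteness = definite: zero marking, form stays zuu.
Attach noun class class IV -i → zuui.
Apply vowel harmony: zuui → zuuu.
Epenthesis: no change.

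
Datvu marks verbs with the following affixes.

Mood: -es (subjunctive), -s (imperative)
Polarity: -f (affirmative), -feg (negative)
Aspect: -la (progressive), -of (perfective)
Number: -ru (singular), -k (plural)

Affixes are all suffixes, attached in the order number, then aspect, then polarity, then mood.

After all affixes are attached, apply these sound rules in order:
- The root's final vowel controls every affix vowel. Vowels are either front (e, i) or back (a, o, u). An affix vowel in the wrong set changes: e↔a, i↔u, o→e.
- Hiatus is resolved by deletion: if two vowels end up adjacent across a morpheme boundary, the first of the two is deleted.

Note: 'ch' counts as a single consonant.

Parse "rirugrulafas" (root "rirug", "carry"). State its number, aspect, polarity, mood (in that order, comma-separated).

Segment: rirug-ru-la-f-es.
number: -ru → singular.
aspect: -la → progressive.
polarity: -f → affirmative.
mood: -es → subjunctive.

singular, progressive, affirmative, subjunctive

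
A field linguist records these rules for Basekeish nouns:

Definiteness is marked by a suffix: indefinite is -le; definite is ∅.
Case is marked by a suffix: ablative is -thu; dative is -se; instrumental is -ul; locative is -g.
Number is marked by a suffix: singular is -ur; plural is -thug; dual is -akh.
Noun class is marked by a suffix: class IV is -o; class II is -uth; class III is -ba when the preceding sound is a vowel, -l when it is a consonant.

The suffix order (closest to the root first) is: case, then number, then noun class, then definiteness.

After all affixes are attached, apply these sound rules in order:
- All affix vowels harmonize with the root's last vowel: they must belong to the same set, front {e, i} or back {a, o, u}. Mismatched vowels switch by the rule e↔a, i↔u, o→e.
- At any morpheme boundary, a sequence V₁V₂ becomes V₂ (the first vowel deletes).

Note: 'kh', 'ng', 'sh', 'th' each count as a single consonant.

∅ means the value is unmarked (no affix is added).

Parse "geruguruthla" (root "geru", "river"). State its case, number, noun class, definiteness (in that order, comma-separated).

locative, singular, class II, indefinite

Segment: geru-g-ur-uth-le.
case: -g → locative.
number: -ur → singular.
noun class: -uth → class II.
definiteness: -le → indefinite.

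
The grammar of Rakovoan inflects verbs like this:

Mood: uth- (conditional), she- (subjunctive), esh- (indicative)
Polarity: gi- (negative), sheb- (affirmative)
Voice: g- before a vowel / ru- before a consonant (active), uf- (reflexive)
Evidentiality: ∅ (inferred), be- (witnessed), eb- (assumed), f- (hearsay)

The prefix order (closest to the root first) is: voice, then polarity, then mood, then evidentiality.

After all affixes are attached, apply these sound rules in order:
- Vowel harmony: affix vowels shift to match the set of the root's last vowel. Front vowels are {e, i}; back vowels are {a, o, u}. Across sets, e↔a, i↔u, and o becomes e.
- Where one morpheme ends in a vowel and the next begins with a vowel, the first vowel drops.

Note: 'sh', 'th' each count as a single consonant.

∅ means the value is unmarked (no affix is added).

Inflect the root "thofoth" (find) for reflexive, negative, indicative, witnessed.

bashgufthofoth

Attach voice reflexive uf- → ufthofoth.
Attach polarity negative gi- → giufthofoth.
Attach mood indicative esh- → eshgiufthofoth.
Attach evidentiality witnessed be- → beeshgiufthofoth.
Apply vowel harmony: beeshgiufthofoth → baashguufthofoth.
Apply vowel deletion: baashguufthofoth → bashgufthofoth.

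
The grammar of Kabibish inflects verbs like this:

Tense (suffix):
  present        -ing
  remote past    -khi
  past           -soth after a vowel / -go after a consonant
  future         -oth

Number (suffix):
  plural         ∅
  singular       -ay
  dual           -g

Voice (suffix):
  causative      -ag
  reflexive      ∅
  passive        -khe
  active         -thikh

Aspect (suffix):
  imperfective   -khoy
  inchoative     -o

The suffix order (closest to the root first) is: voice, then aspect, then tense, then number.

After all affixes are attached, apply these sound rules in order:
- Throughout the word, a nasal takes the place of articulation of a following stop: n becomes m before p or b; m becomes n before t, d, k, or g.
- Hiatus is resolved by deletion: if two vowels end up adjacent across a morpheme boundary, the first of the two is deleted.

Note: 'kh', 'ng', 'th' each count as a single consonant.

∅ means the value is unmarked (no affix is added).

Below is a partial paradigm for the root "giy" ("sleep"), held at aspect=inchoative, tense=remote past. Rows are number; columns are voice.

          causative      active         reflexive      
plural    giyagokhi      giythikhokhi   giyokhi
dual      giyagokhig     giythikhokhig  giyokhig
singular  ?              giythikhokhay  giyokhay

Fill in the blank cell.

giyagokhay

Attach voice causative -ag → giyag.
Attach aspect inchoative -o → giyago.
Attach tense remote past -khi → giyagokhi.
Attach number singular -ay → giyagokhiay.
Nasal assimilation: no change.
Apply vowel deletion: giyagokhiay → giyagokhay.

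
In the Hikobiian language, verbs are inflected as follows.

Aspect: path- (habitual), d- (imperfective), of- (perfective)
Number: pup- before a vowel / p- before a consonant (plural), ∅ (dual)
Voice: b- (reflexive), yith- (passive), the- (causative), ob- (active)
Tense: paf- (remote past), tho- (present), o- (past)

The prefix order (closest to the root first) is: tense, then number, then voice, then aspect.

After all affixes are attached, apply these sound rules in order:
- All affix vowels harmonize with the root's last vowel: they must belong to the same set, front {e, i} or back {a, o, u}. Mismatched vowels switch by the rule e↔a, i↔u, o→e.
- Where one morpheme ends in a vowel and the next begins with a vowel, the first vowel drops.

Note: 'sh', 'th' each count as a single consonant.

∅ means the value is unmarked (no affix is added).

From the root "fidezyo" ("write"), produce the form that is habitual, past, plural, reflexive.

Attach tense past o- → ofidezyo.
Attach number plural pup- (before vowel 'o') → pupofidezyo.
Attach voice reflexive b- → bpupofidezyo.
Attach aspect habitual path- → pathbpupofidezyo.
Vowel harmony: no change.
Vowel deletion: no change.

pathbpupofidezyo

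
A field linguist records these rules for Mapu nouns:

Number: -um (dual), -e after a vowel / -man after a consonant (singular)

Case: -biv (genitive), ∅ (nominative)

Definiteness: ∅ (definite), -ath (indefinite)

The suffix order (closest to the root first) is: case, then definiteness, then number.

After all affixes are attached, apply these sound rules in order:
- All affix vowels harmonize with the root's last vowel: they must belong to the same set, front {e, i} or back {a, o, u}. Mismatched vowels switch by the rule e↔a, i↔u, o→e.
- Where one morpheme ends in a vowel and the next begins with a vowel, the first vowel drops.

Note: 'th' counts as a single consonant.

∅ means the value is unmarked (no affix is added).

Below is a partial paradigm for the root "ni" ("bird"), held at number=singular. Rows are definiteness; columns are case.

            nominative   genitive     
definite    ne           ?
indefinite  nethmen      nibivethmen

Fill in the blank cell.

Attach case genitive -biv → nibiv.
definiteness = definite: zero marking, form stays nibiv.
Attach number singular -man (after consonant 'v') → nibivman.
Apply vowel harmony: nibivman → nibivmen.
Vowel deletion: no change.

nibivmen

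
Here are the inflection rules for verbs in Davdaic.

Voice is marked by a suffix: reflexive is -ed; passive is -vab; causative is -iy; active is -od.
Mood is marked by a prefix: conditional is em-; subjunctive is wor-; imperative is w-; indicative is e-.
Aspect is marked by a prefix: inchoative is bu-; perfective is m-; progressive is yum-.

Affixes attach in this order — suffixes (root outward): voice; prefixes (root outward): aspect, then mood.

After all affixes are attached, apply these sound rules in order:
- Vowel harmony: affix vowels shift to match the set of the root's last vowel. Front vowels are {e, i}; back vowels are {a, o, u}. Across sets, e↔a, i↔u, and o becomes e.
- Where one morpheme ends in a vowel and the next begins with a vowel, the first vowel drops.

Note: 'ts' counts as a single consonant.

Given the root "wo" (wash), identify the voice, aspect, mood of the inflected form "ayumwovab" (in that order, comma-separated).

Segment: e-yum-wo-vab.
voice: -vab → passive.
aspect: yum- → progressive.
mood: e- → indicative.

passive, progressive, indicative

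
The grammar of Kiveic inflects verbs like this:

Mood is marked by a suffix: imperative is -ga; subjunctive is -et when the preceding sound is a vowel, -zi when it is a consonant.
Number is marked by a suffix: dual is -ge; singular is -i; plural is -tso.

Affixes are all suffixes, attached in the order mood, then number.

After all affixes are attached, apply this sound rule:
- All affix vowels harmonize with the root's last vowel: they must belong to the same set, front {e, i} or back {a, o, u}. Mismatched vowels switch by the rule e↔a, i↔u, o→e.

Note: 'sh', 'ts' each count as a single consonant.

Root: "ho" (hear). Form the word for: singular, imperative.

hogau

Attach mood imperative -ga → hoga.
Attach number singular -i → hogai.
Apply vowel harmony: hogai → hogau.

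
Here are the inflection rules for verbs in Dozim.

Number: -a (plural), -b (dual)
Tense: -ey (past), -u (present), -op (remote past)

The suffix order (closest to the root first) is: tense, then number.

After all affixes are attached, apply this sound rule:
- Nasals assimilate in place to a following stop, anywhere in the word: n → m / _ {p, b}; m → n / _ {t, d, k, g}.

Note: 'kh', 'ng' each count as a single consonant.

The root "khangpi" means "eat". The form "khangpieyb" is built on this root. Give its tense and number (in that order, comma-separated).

Segment: khangpi-ey-b.
tense: -ey → past.
number: -b → dual.

past, dual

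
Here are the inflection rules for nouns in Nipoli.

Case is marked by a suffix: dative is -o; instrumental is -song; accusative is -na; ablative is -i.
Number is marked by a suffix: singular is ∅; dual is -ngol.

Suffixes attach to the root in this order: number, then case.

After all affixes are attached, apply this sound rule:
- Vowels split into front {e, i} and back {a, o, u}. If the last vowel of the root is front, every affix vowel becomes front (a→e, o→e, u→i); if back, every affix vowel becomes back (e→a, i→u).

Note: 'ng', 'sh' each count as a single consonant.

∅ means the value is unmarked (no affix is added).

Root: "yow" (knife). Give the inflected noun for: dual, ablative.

yowngolu

Attach number dual -ngol → yowngol.
Attach case ablative -i → yowngoli.
Apply vowel harmony: yowngoli → yowngolu.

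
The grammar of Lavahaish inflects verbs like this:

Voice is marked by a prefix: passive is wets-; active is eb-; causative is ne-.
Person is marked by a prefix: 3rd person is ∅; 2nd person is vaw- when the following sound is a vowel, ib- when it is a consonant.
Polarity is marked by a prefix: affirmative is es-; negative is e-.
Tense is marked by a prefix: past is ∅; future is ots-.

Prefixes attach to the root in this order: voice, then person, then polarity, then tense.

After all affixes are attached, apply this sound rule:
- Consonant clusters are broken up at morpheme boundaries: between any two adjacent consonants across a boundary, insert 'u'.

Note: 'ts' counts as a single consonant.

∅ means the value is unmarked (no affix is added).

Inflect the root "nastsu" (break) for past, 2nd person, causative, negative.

Attach voice causative ne- → nenastsu.
Attach person 2nd person ib- (before consonant 'n') → ibnenastsu.
Attach polarity negative e- → eibnenastsu.
tense = past: zero marking, form stays eibnenastsu.
Apply epenthesis: eibnenastsu → eibunenastsu.

eibunenastsu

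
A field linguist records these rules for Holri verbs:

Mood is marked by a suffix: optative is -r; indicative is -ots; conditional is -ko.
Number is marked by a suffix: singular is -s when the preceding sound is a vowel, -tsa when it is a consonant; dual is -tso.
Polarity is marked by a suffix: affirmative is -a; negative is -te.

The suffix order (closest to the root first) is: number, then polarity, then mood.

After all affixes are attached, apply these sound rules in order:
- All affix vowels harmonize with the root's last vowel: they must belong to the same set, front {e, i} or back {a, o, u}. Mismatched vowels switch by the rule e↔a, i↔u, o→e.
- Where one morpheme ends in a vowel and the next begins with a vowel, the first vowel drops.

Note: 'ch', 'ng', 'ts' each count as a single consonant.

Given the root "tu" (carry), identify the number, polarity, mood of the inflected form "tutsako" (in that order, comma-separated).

Segment: tu-tso-a-ko.
number: -tso → dual.
polarity: -a → affirmative.
mood: -ko → conditional.

dual, affirmative, conditional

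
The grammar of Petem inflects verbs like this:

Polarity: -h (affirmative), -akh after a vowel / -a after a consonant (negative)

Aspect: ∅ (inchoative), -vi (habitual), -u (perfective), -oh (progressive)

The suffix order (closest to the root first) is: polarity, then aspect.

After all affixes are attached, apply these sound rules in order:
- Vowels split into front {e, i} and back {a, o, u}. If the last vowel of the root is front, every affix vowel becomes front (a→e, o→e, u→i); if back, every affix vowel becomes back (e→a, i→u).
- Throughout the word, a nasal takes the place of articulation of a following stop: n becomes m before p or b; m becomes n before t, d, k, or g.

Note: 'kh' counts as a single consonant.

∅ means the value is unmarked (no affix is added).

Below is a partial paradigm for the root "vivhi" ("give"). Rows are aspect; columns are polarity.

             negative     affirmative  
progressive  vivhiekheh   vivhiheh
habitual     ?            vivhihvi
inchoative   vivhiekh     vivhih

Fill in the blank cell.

vivhiekhvi

Attach polarity negative -akh (after vowel 'i') → vivhiakh.
Attach aspect habitual -vi → vivhiakhvi.
Apply vowel harmony: vivhiakhvi → vivhiekhvi.
Nasal assimilation: no change.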